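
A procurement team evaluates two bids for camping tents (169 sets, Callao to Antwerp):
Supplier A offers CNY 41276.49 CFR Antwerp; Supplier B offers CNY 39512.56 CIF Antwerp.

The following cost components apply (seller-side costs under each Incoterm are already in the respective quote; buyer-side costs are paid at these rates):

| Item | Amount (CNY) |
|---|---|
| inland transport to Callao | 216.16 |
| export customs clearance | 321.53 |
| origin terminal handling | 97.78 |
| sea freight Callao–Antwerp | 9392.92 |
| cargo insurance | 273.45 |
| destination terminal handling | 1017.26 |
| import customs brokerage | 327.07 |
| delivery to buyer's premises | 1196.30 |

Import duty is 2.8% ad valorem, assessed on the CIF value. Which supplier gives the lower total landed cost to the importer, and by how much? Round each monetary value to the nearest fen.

Supplier A (CFR):
CIF value = CFR price + insurance = 41276.49 + 273.45 = 41549.94
Import duty = 41549.94 × 2.8% = 1163.40
Buyer bears (A): 273.45 + 1017.26 + 327.07 + 1196.30 = 2814.08
Landed cost (A) = invoice 41276.49 + 2814.08 + duty 1163.40 = 45253.97
Supplier B (CIF):
The CIF price already equals the CIF value: 39512.56
Import duty = 39512.56 × 2.8% = 1106.35
Buyer bears (B): 1017.26 + 327.07 + 1196.30 = 2540.63
Landed cost (B) = invoice 39512.56 + 2540.63 + duty 1106.35 = 43159.54
Difference = |45253.97 − 43159.54| = 2094.43

Supplier B is cheaper by CNY 2094.43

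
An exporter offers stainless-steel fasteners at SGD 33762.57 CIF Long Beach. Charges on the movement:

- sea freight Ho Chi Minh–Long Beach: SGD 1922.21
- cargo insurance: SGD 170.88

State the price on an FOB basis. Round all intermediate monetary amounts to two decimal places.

From CIF to FOB, the seller no longer bears: freight, insurance.
FOB price = 33762.57 − 1922.21 − 170.88 = 31669.48

FOB price: SGD 31669.48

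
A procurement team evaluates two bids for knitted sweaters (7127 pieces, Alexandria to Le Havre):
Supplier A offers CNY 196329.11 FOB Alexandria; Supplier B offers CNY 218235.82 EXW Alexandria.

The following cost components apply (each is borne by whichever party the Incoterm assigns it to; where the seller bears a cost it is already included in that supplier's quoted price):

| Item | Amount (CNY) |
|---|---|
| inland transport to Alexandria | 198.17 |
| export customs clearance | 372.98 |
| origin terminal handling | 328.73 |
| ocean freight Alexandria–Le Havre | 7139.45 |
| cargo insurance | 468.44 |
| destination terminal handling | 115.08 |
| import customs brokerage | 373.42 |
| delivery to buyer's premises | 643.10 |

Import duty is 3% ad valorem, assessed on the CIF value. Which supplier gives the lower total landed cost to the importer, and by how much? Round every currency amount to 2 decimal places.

Supplier A (FOB):
CIF value = FOB price + freight + insurance = 196329.11 + 7139.45 + 468.44 = 203937.00
Import duty = 203937.00 × 3% = 6118.11
Buyer bears (A): 7139.45 + 468.44 + 115.08 + 373.42 + 643.10 = 8739.49
Landed cost (A) = invoice 196329.11 + 8739.49 + duty 6118.11 = 211186.71
Supplier B (EXW):
CIF value = EXW price + inland to port + export clearance + origin terminal + freight + insurance = 218235.82 + 198.17 + 372.98 + 328.73 + 7139.45 + 468.44 = 226743.59
Import duty = 226743.59 × 3% = 6802.31
Buyer bears (B): 198.17 + 372.98 + 328.73 + 7139.45 + 468.44 + 115.08 + 373.42 + 643.10 = 9639.37
Landed cost (B) = invoice 218235.82 + 9639.37 + duty 6802.31 = 234677.50
Difference = |211186.71 − 234677.50| = 23490.79

Supplier A is cheaper by CNY 23490.79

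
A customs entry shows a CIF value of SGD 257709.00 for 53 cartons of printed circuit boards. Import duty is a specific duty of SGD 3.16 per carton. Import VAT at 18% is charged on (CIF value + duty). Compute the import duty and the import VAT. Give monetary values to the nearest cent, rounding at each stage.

Import duty: SGD 167.48; import VAT: SGD 46417.77

Import duty = 53 × 3.16 = 167.48
VAT base = CIF + duty = 257709.00 + 167.48 = 257876.48
Import VAT = 257876.48 × 18% = 46417.77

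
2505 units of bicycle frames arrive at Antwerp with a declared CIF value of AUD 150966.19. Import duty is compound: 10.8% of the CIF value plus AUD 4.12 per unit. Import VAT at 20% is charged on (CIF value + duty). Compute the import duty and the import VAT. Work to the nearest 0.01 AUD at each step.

Import duty: AUD 26624.95; import VAT: AUD 35518.23

Ad valorem component: 150966.19 × 10.8% = 16304.35
Specific component: 2505 × 4.12 = 10320.60
Import duty = 16304.35 + 10320.60 = 26624.95
VAT base = CIF + duty = 150966.19 + 26624.95 = 177591.14
Import VAT = 177591.14 × 20% = 35518.23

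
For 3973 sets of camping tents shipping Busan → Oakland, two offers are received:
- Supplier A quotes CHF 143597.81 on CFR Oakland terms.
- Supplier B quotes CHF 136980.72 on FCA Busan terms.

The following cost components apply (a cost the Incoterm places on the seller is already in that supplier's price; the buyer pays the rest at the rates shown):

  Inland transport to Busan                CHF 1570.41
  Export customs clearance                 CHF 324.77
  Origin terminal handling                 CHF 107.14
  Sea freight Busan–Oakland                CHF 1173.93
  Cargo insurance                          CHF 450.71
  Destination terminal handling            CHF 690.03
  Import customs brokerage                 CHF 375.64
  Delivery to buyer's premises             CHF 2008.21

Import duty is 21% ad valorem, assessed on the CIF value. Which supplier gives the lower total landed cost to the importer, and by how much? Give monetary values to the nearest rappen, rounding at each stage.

Supplier B is cheaper by CHF 6456.58

Supplier A (CFR):
CIF value = CFR price + insurance = 143597.81 + 450.71 = 144048.52
Import duty = 144048.52 × 21% = 30250.19
Buyer bears (A): 450.71 + 690.03 + 375.64 + 2008.21 = 3524.59
Landed cost (A) = invoice 143597.81 + 3524.59 + duty 30250.19 = 177372.59
Supplier B (FCA):
CIF value = FCA price + origin terminal + freight + insurance = 136980.72 + 107.14 + 1173.93 + 450.71 = 138712.50
Import duty = 138712.50 × 21% = 29129.63
Buyer bears (B): 107.14 + 1173.93 + 450.71 + 690.03 + 375.64 + 2008.21 = 4805.66
Landed cost (B) = invoice 136980.72 + 4805.66 + duty 29129.63 = 170916.01
Difference = |177372.59 − 170916.01| = 6456.58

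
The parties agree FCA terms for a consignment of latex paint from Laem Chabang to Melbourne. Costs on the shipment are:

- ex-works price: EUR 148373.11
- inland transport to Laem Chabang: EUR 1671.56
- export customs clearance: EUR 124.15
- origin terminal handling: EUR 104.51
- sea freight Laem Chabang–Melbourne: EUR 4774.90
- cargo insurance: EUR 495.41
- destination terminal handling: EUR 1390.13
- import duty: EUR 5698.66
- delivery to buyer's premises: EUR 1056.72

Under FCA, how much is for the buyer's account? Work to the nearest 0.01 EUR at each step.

Buyer's account: EUR 13520.33

FCA: the seller delivers export-cleared goods to the carrier; the buyer bears costs from that point.
Seller's account: goods 148373.11 + inland to port 1671.56 + export clearance 124.15 = 150168.82
Buyer's account: origin terminal 104.51 + freight 4774.90 + insurance 495.41 + destination terminal 1390.13 + duty 5698.66 + delivery 1056.72 = 13520.33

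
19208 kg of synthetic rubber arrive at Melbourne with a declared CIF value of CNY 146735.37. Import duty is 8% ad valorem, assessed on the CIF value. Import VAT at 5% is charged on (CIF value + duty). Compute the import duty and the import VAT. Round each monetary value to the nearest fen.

Import duty: CNY 11738.83; import VAT: CNY 7923.71

Import duty = 146735.37 × 8% = 11738.83
VAT base = CIF + duty = 146735.37 + 11738.83 = 158474.20
Import VAT = 158474.20 × 5% = 7923.71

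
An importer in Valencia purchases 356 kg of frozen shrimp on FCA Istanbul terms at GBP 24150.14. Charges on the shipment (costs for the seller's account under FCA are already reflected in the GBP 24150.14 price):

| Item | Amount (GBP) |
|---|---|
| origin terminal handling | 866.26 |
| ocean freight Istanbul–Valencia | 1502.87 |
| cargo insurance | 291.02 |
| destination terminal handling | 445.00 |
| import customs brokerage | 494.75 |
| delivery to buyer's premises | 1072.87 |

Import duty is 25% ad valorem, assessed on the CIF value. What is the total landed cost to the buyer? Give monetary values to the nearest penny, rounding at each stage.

FCA: the seller delivers export-cleared goods to the carrier; the buyer bears costs from that point.
CIF value = FCA price + origin terminal + freight + insurance = 24150.14 + 866.26 + 1502.87 + 291.02 = 26810.29
Import duty = 26810.29 × 25% = 6702.57
Buyer bears: origin terminal 866.26 + freight 1502.87 + insurance 291.02 + destination terminal 445.00 + brokerage 494.75 + delivery 1072.87 + duty 6702.57 = 11375.34
Landed cost = invoice 24150.14 + 11375.34 = 35525.48

Total landed cost: GBP 35525.48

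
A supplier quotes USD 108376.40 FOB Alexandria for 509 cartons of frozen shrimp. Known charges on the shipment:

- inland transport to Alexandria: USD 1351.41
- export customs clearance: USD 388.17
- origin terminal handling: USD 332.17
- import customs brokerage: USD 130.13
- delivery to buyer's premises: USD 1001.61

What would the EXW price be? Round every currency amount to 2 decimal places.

Not relevant to the conversion: delivery, brokerage — on the buyer under both terms; not part of either seller's price.
From FOB to EXW, the seller no longer bears: inland to port, export clearance, origin terminal.
EXW price = 108376.40 − 1351.41 − 388.17 − 332.17 = 106304.65

EXW price: USD 106304.65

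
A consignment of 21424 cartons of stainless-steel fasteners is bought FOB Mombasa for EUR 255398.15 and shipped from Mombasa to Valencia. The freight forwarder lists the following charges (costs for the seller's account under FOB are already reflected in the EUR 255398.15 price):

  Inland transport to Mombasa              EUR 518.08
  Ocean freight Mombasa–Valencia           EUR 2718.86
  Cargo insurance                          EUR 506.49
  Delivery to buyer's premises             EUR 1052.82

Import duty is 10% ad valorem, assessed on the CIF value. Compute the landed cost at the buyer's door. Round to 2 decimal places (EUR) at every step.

FOB: the seller bears costs until goods are on board at the origin port; the buyer bears freight, insurance and all costs thereafter.
Already in the invoice (seller's account under FOB): inland to port — exclude.
CIF value = FOB price + freight + insurance = 255398.15 + 2718.86 + 506.49 = 258623.50
Import duty = 258623.50 × 10% = 25862.35
Buyer bears: freight 2718.86 + insurance 506.49 + delivery 1052.82 + duty 25862.35 = 30140.52
Landed cost = invoice 255398.15 + 30140.52 = 285538.67

Total landed cost: EUR 285538.67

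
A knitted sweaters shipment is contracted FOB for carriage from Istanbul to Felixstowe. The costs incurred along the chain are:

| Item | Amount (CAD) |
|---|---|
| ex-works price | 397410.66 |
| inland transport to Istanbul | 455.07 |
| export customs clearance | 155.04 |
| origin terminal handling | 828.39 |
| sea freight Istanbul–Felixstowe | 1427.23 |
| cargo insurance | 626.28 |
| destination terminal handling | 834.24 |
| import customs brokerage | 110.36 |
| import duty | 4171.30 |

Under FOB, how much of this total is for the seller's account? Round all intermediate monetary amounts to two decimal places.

Seller's account: CAD 398849.16

FOB: the seller bears costs until goods are on board at the origin port; the buyer bears freight, insurance and all costs thereafter.
Seller's account: goods 397410.66 + inland to port 455.07 + export clearance 155.04 + origin terminal 828.39 = 398849.16
Buyer's account: freight 1427.23 + insurance 626.28 + destination terminal 834.24 + brokerage 110.36 + duty 4171.30 = 7169.41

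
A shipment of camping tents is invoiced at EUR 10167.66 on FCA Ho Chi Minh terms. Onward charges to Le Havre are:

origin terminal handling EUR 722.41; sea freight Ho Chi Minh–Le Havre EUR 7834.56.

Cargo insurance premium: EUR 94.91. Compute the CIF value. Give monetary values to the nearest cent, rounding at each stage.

CIF value: EUR 18819.54

CIF = FCA price + pre-shipment costs + freight + insurance
CIF = 10167.66 + 722.41 + 7834.56 + 94.91 = 18819.54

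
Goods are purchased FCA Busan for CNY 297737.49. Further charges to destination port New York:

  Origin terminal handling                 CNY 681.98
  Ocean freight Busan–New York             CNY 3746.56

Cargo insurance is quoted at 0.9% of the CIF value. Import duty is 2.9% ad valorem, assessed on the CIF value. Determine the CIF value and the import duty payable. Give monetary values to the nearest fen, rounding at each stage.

Let C be the CIF value. C = FCA price + pre-shipment costs + freight + 0.9% × C
C − 0.9% × C = 297737.49 + 681.98 + 3746.56
0.991 × C = 302166.03
C = 302166.03 / 0.991 = 304910.22
Insurance premium = 0.9% × 304910.22 = 2744.19
Import duty = 304910.22 × 2.9% = 8842.40

CIF value: CNY 304910.22; import duty: CNY 8842.40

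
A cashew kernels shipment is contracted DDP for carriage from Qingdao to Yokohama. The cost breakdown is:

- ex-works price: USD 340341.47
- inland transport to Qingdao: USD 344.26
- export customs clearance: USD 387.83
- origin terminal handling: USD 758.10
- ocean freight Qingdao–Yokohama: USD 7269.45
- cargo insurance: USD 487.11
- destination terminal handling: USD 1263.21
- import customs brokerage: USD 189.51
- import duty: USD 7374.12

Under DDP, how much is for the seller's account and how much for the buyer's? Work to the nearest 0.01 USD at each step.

DDP: the seller bears all costs including import duty.
Seller's account: goods 340341.47 + inland to port 344.26 + export clearance 387.83 + origin terminal 758.10 + freight 7269.45 + insurance 487.11 + destination terminal 1263.21 + brokerage 189.51 + duty 7374.12 = 358415.06
Buyer's account: 0.00

Seller: USD 358415.06; buyer: USD 0.00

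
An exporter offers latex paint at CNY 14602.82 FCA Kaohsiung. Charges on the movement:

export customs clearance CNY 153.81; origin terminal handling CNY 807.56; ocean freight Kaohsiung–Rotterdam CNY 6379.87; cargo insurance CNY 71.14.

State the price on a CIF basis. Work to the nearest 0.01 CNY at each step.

CIF price: CNY 21861.39

Not relevant to the conversion: export clearance — on the seller under both FCA and CIF; already in the FCA price and stays in the CIF price.
From FCA to CIF, the seller additionally bears: origin terminal, freight, insurance.
CIF price = 14602.82 + 807.56 + 6379.87 + 71.14 = 21861.39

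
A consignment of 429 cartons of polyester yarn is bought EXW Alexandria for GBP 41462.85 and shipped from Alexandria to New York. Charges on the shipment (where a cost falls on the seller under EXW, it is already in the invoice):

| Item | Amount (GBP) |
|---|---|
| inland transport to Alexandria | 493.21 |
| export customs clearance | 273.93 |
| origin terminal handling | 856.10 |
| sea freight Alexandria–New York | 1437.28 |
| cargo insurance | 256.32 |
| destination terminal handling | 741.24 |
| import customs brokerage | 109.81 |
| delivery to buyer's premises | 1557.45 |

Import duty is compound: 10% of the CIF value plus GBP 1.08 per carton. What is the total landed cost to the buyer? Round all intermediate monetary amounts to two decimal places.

Total landed cost: GBP 52129.48

EXW: the seller makes goods available at their premises; the buyer bears all onward costs.
CIF value = EXW price + inland to port + export clearance + origin terminal + freight + insurance = 41462.85 + 493.21 + 273.93 + 856.10 + 1437.28 + 256.32 = 44779.69
Ad valorem component: 44779.69 × 10% = 4477.97
Specific component: 429 × 1.08 = 463.32
Import duty = 4477.97 + 463.32 = 4941.29
Buyer bears: inland to port 493.21 + export clearance 273.93 + origin terminal 856.10 + freight 1437.28 + insurance 256.32 + destination terminal 741.24 + brokerage 109.81 + delivery 1557.45 + duty 4941.29 = 10666.63
Landed cost = invoice 41462.85 + 10666.63 = 52129.48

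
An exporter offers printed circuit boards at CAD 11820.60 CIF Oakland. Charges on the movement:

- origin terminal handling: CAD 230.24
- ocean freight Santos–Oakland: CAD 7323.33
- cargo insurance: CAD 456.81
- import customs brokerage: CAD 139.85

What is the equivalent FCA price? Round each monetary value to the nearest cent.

FCA price: CAD 3810.22

Not relevant to the conversion: brokerage — on the buyer under both terms; not part of either seller's price.
From CIF to FCA, the seller no longer bears: origin terminal, freight, insurance.
FCA price = 11820.60 − 230.24 − 7323.33 − 456.81 = 3810.22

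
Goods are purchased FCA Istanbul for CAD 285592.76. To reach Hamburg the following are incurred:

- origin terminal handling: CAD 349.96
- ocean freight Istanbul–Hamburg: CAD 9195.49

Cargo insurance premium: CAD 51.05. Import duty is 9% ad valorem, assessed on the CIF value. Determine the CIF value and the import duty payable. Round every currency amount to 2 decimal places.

CIF value: CAD 295189.26; import duty: CAD 26567.03

CIF = FCA price + pre-shipment costs + freight + insurance
CIF = 285592.76 + 349.96 + 9195.49 + 51.05 = 295189.26
Import duty = 295189.26 × 9% = 26567.03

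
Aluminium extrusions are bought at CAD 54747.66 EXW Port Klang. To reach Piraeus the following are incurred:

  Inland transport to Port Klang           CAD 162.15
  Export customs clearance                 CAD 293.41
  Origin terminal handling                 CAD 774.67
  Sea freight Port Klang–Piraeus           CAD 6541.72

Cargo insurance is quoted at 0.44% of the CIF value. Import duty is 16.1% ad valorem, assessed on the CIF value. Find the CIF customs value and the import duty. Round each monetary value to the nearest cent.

CIF value: CAD 62795.91; import duty: CAD 10110.14

Let C be the CIF value. C = EXW price + pre-shipment costs + freight + 0.44% × C
C − 0.44% × C = 54747.66 + 162.15 + 293.41 + 774.67 + 6541.72
0.9956 × C = 62519.61
C = 62519.61 / 0.9956 = 62795.91
Insurance premium = 0.44% × 62795.91 = 276.30
Import duty = 62795.91 × 16.1% = 10110.14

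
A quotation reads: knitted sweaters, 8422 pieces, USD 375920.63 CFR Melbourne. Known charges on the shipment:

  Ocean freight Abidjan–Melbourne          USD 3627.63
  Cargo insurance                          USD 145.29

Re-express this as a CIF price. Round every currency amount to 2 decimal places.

Not relevant to the conversion: freight — on the seller under both CFR and CIF; already in the CFR price and stays in the CIF price.
From CFR to CIF, the seller additionally bears: insurance.
CIF price = 375920.63 + 145.29 = 376065.92

CIF price: USD 376065.92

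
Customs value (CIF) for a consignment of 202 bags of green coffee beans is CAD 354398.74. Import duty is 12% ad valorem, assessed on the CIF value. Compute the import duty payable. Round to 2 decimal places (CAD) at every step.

Import duty = 354398.74 × 12% = 42527.85

Import duty: CAD 42527.85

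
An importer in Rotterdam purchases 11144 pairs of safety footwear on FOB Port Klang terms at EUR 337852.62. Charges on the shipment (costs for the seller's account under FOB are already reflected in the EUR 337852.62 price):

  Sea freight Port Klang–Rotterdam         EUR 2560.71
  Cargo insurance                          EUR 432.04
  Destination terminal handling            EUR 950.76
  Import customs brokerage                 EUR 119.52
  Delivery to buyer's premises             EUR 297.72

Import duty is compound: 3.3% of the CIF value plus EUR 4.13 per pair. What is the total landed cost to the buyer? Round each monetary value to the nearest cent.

FOB: the seller bears costs until goods are on board at the origin port; the buyer bears freight, insurance and all costs thereafter.
CIF value = FOB price + freight + insurance = 337852.62 + 2560.71 + 432.04 = 340845.37
Ad valorem component: 340845.37 × 3.3% = 11247.90
Specific component: 11144 × 4.13 = 46024.72
Import duty = 11247.90 + 46024.72 = 57272.62
Buyer bears: freight 2560.71 + insurance 432.04 + destination terminal 950.76 + brokerage 119.52 + delivery 297.72 + duty 57272.62 = 61633.37
Landed cost = invoice 337852.62 + 61633.37 = 399485.99

Total landed cost: EUR 399485.99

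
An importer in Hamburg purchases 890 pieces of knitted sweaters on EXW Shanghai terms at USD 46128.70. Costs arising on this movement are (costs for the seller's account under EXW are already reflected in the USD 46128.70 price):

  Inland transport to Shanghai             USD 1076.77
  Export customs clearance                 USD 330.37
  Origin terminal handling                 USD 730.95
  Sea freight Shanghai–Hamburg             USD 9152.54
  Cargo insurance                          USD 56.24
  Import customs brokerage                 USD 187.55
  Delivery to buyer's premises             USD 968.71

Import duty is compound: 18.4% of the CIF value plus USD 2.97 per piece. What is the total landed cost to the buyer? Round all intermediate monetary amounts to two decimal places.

EXW: the seller makes goods available at their premises; the buyer bears all onward costs.
CIF value = EXW price + inland to port + export clearance + origin terminal + freight + insurance = 46128.70 + 1076.77 + 330.37 + 730.95 + 9152.54 + 56.24 = 57475.57
Ad valorem component: 57475.57 × 18.4% = 10575.50
Specific component: 890 × 2.97 = 2643.30
Import duty = 10575.50 + 2643.30 = 13218.80
Buyer bears: inland to port 1076.77 + export clearance 330.37 + origin terminal 730.95 + freight 9152.54 + insurance 56.24 + brokerage 187.55 + delivery 968.71 + duty 13218.80 = 25721.93
Landed cost = invoice 46128.70 + 25721.93 = 71850.63

Total landed cost: USD 71850.63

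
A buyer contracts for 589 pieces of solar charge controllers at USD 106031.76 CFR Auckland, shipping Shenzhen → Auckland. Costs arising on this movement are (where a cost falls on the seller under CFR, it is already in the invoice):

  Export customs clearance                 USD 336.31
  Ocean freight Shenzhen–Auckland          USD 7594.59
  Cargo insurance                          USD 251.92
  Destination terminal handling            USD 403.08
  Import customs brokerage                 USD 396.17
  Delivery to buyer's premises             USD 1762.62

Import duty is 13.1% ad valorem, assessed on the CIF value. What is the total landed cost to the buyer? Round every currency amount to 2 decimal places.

Total landed cost: USD 122768.71

CFR: the seller pays costs through ocean freight to the destination port, but not insurance.
Already in the invoice (seller's account under CFR): export clearance, freight — exclude.
CIF value = CFR price + insurance = 106031.76 + 251.92 = 106283.68
Import duty = 106283.68 × 13.1% = 13923.16
Buyer bears: insurance 251.92 + destination terminal 403.08 + brokerage 396.17 + delivery 1762.62 + duty 13923.16 = 16736.95
Landed cost = invoice 106031.76 + 16736.95 = 122768.71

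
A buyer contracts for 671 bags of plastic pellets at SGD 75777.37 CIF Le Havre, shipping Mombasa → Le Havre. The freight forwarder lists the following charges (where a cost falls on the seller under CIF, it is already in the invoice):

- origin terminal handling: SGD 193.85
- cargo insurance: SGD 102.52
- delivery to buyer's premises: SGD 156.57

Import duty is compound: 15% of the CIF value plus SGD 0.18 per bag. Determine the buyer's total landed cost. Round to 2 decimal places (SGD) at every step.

Total landed cost: SGD 87421.33

CIF: the seller pays costs through ocean freight and marine insurance to the destination port.
Already in the invoice (seller's account under CIF): origin terminal, insurance — exclude.
The CIF price already equals the CIF value: 75777.37
Ad valorem component: 75777.37 × 15% = 11366.61
Specific component: 671 × 0.18 = 120.78
Import duty = 11366.61 + 120.78 = 11487.39
Buyer bears: delivery 156.57 + duty 11487.39 = 11643.96
Landed cost = invoice 75777.37 + 11643.96 = 87421.33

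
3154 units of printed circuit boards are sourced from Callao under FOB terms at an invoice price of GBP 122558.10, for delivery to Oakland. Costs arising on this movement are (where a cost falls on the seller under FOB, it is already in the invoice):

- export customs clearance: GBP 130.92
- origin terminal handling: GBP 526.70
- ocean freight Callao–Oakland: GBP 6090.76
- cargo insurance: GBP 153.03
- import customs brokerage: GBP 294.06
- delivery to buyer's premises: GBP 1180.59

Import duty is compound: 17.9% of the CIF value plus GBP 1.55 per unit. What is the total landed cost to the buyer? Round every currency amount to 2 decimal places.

Total landed cost: GBP 158220.78

FOB: the seller bears costs until goods are on board at the origin port; the buyer bears freight, insurance and all costs thereafter.
Already in the invoice (seller's account under FOB): export clearance, origin terminal — exclude.
CIF value = FOB price + freight + insurance = 122558.10 + 6090.76 + 153.03 = 128801.89
Ad valorem component: 128801.89 × 17.9% = 23055.54
Specific component: 3154 × 1.55 = 4888.70
Import duty = 23055.54 + 4888.70 = 27944.24
Buyer bears: freight 6090.76 + insurance 153.03 + brokerage 294.06 + delivery 1180.59 + duty 27944.24 = 35662.68
Landed cost = invoice 122558.10 + 35662.68 = 158220.78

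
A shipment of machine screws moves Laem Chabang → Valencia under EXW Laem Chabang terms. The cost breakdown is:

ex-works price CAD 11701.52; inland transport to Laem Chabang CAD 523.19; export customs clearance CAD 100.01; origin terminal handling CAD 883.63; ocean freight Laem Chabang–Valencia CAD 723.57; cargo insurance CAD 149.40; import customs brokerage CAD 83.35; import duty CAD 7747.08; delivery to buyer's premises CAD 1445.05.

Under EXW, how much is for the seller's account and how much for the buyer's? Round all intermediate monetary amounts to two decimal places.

Seller: CAD 11701.52; buyer: CAD 11655.28

EXW: the seller makes goods available at their premises; the buyer bears all onward costs.
Seller's account: goods 11701.52 = 11701.52
Buyer's account: inland to port 523.19 + export clearance 100.01 + origin terminal 883.63 + freight 723.57 + insurance 149.40 + brokerage 83.35 + duty 7747.08 + delivery 1445.05 = 11655.28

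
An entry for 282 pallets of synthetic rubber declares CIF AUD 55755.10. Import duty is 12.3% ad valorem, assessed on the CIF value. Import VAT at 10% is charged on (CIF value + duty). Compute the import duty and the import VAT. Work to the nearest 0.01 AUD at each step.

Import duty = 55755.10 × 12.3% = 6857.88
VAT base = CIF + duty = 55755.10 + 6857.88 = 62612.98
Import VAT = 62612.98 × 10% = 6261.30

Import duty: AUD 6857.88; import VAT: AUD 6261.30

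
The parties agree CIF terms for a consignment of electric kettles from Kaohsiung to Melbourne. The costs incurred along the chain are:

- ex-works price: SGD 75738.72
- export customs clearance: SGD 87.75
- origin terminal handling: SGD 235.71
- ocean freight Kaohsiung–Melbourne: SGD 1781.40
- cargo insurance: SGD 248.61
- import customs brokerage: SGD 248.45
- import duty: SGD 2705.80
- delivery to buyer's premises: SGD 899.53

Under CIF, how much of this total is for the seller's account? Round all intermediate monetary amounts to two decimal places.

CIF: the seller pays costs through ocean freight and marine insurance to the destination port.
Seller's account: goods 75738.72 + export clearance 87.75 + origin terminal 235.71 + freight 1781.40 + insurance 248.61 = 78092.19
Buyer's account: brokerage 248.45 + duty 2705.80 + delivery 899.53 = 3853.78

Seller's account: SGD 78092.19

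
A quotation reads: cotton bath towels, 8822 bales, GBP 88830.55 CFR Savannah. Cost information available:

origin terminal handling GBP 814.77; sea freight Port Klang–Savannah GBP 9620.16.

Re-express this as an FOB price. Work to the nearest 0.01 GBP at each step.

Not relevant to the conversion: origin terminal — on the seller under both CFR and FOB; already in the CFR price and stays in the FOB price.
From CFR to FOB, the seller no longer bears: freight.
FOB price = 88830.55 − 9620.16 = 79210.39

FOB price: GBP 79210.39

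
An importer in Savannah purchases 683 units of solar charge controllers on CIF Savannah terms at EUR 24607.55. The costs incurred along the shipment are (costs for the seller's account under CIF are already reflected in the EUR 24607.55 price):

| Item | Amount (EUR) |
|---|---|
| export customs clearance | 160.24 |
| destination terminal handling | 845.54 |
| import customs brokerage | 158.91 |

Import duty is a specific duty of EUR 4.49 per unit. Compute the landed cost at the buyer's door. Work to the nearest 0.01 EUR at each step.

Total landed cost: EUR 28678.67

CIF: the seller pays costs through ocean freight and marine insurance to the destination port.
Already in the invoice (seller's account under CIF): export clearance — exclude.
The CIF price already equals the CIF value: 24607.55
Import duty = 683 × 4.49 = 3066.67
Buyer bears: destination terminal 845.54 + brokerage 158.91 + duty 3066.67 = 4071.12
Landed cost = invoice 24607.55 + 4071.12 = 28678.67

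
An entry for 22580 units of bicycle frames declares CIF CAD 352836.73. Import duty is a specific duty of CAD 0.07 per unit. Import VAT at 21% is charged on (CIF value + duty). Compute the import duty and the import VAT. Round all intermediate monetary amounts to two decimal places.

Import duty: CAD 1580.60; import VAT: CAD 74427.64

Import duty = 22580 × 0.07 = 1580.60
VAT base = CIF + duty = 352836.73 + 1580.60 = 354417.33
Import VAT = 354417.33 × 21% = 74427.64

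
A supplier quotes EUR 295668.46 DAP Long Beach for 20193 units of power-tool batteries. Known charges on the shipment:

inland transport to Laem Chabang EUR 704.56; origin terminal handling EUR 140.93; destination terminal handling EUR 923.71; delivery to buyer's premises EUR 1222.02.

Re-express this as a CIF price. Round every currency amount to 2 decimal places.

Not relevant to the conversion: origin terminal, inland to port — on the seller under both DAP and CIF; already in the DAP price and stays in the CIF price.
From DAP to CIF, the seller no longer bears: destination terminal, delivery.
CIF price = 295668.46 − 923.71 − 1222.02 = 293522.73

CIF price: EUR 293522.73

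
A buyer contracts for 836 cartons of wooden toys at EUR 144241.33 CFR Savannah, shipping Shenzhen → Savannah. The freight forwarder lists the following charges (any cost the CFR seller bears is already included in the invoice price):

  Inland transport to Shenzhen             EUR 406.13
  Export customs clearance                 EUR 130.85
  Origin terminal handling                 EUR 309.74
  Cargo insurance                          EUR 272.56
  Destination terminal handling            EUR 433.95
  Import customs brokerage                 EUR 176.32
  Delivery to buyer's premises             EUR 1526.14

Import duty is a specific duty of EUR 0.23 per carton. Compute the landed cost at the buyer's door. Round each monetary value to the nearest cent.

CFR: the seller pays costs through ocean freight to the destination port, but not insurance.
Already in the invoice (seller's account under CFR): inland to port, export clearance, origin terminal — exclude.
CIF value = CFR price + insurance = 144241.33 + 272.56 = 144513.89
Import duty = 836 × 0.23 = 192.28
Buyer bears: insurance 272.56 + destination terminal 433.95 + brokerage 176.32 + delivery 1526.14 + duty 192.28 = 2601.25
Landed cost = invoice 144241.33 + 2601.25 = 146842.58

Total landed cost: EUR 146842.58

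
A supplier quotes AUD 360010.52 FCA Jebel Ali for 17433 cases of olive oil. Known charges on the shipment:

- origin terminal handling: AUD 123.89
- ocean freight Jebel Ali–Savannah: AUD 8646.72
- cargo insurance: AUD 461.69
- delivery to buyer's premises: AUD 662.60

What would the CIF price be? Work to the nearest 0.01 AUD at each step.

CIF price: AUD 369242.82

Not relevant to the conversion: delivery — on the buyer under both terms; not part of either seller's price.
From FCA to CIF, the seller additionally bears: origin terminal, freight, insurance.
CIF price = 360010.52 + 123.89 + 8646.72 + 461.69 = 369242.82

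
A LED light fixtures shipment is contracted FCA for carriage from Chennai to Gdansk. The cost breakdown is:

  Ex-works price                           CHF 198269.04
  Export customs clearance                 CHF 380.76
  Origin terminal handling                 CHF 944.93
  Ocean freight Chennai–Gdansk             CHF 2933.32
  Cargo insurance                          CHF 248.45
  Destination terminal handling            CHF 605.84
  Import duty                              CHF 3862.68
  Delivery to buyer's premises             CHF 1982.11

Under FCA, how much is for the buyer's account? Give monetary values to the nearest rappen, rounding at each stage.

FCA: the seller delivers export-cleared goods to the carrier; the buyer bears costs from that point.
Seller's account: goods 198269.04 + export clearance 380.76 = 198649.80
Buyer's account: origin terminal 944.93 + freight 2933.32 + insurance 248.45 + destination terminal 605.84 + duty 3862.68 + delivery 1982.11 = 10577.33

Buyer's account: CHF 10577.33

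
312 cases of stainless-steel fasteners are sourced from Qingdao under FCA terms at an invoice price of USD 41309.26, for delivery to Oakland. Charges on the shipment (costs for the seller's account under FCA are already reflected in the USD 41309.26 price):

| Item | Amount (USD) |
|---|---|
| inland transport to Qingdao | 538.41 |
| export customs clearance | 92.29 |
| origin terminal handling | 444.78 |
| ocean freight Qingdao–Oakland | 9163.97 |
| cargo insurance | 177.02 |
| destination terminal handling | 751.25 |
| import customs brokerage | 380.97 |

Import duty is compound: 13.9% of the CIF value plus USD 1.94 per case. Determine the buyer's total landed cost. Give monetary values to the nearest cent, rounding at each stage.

FCA: the seller delivers export-cleared goods to the carrier; the buyer bears costs from that point.
Already in the invoice (seller's account under FCA): inland to port, export clearance — exclude.
CIF value = FCA price + origin terminal + freight + insurance = 41309.26 + 444.78 + 9163.97 + 177.02 = 51095.03
Ad valorem component: 51095.03 × 13.9% = 7102.21
Specific component: 312 × 1.94 = 605.28
Import duty = 7102.21 + 605.28 = 7707.49
Buyer bears: origin terminal 444.78 + freight 9163.97 + insurance 177.02 + destination terminal 751.25 + brokerage 380.97 + duty 7707.49 = 18625.48
Landed cost = invoice 41309.26 + 18625.48 = 59934.74

Total landed cost: USD 59934.74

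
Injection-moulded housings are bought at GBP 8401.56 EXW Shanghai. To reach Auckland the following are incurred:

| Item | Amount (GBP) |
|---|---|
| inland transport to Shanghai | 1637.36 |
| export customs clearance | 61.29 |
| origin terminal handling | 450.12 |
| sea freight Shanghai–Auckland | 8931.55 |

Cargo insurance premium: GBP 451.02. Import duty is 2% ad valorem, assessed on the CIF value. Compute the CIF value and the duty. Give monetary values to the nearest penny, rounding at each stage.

CIF = EXW price + pre-shipment costs + freight + insurance
CIF = 8401.56 + 1637.36 + 61.29 + 450.12 + 8931.55 + 451.02 = 19932.90
Import duty = 19932.90 × 2% = 398.66

CIF value: GBP 19932.90; import duty: GBP 398.66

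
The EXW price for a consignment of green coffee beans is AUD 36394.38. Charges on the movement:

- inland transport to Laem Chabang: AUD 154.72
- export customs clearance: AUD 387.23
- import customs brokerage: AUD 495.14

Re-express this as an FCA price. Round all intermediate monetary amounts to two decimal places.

Not relevant to the conversion: brokerage — on the buyer under both terms; not part of either seller's price.
From EXW to FCA, the seller additionally bears: inland to port, export clearance.
FCA price = 36394.38 + 154.72 + 387.23 = 36936.33

FCA price: AUD 36936.33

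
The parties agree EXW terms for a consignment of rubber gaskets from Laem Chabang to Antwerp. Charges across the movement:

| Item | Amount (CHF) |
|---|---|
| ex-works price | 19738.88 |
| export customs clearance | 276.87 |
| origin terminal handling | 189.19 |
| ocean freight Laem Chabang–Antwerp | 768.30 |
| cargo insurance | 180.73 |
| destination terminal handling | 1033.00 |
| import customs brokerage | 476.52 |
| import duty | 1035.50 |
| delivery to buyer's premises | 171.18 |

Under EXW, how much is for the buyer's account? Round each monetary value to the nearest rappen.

Buyer's account: CHF 4131.29

EXW: the seller makes goods available at their premises; the buyer bears all onward costs.
Seller's account: goods 19738.88 = 19738.88
Buyer's account: export clearance 276.87 + origin terminal 189.19 + freight 768.30 + insurance 180.73 + destination terminal 1033.00 + brokerage 476.52 + duty 1035.50 + delivery 171.18 = 4131.29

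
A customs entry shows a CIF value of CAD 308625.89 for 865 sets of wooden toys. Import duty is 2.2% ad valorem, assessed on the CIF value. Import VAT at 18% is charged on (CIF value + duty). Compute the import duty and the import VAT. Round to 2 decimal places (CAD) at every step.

Import duty: CAD 6789.77; import VAT: CAD 56774.82

Import duty = 308625.89 × 2.2% = 6789.77
VAT base = CIF + duty = 308625.89 + 6789.77 = 315415.66
Import VAT = 315415.66 × 18% = 56774.82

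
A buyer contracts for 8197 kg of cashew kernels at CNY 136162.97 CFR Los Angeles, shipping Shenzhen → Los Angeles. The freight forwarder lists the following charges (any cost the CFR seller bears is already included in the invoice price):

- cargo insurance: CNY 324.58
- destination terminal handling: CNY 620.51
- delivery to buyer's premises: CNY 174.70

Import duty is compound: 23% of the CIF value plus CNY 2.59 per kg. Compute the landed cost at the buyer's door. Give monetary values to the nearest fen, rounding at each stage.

Total landed cost: CNY 189905.13

CFR: the seller pays costs through ocean freight to the destination port, but not insurance.
CIF value = CFR price + insurance = 136162.97 + 324.58 = 136487.55
Ad valorem component: 136487.55 × 23% = 31392.14
Specific component: 8197 × 2.59 = 21230.23
Import duty = 31392.14 + 21230.23 = 52622.37
Buyer bears: insurance 324.58 + destination terminal 620.51 + delivery 174.70 + duty 52622.37 = 53742.16
Landed cost = invoice 136162.97 + 53742.16 = 189905.13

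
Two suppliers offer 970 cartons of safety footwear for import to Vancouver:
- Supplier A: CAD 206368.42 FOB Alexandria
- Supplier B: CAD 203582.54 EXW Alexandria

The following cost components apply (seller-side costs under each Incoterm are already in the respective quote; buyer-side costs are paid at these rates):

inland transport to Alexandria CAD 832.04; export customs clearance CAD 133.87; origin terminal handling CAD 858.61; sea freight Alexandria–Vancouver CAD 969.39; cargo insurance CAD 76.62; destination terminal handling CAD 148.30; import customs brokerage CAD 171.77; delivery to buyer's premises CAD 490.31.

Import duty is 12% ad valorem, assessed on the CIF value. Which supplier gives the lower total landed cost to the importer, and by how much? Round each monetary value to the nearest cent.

Supplier B is cheaper by CAD 1076.72

Supplier A (FOB):
CIF value = FOB price + freight + insurance = 206368.42 + 969.39 + 76.62 = 207414.43
Import duty = 207414.43 × 12% = 24889.73
Buyer bears (A): 969.39 + 76.62 + 148.30 + 171.77 + 490.31 = 1856.39
Landed cost (A) = invoice 206368.42 + 1856.39 + duty 24889.73 = 233114.54
Supplier B (EXW):
CIF value = EXW price + inland to port + export clearance + origin terminal + freight + insurance = 203582.54 + 832.04 + 133.87 + 858.61 + 969.39 + 76.62 = 206453.07
Import duty = 206453.07 × 12% = 24774.37
Buyer bears (B): 832.04 + 133.87 + 858.61 + 969.39 + 76.62 + 148.30 + 171.77 + 490.31 = 3680.91
Landed cost (B) = invoice 203582.54 + 3680.91 + duty 24774.37 = 232037.82
Difference = |233114.54 − 232037.82| = 1076.72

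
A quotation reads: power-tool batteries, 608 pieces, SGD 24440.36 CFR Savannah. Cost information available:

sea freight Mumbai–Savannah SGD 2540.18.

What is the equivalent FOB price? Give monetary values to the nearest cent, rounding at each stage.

FOB price: SGD 21900.18

From CFR to FOB, the seller no longer bears: freight.
FOB price = 24440.36 − 2540.18 = 21900.18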